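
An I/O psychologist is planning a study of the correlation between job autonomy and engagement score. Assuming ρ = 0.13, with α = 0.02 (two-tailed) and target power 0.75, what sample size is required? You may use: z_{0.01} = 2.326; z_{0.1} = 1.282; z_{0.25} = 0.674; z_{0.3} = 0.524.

n = 530

Fisher's z: C = ½·ln((1+r)/(1−r)) = ½·ln(1.2989) = 0.1307.
n = ((z_{α/2} + z_β)/C)² + 3.
(2.326 + 0.674) / 0.1307 = 3.000 / 0.1307 = 22.953.
n = 22.953² + 3 = 526.86 + 3 = 529.9.
Round up.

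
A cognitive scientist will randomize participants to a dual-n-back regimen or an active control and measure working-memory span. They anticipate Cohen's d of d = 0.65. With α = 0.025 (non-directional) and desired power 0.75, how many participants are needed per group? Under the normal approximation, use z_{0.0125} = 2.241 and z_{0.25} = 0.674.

For two independent groups with equal n: n = 2·((z_{α/2} + z_β) / d)².
z_{α/2} + z_β = 2.241 + 0.674 = 2.915.
n = 2 × (2.915 / 0.65)² = 2 × 4.485² = 2 × 20.11 = 40.2.
Round up to the next whole participant.

n = 41 per group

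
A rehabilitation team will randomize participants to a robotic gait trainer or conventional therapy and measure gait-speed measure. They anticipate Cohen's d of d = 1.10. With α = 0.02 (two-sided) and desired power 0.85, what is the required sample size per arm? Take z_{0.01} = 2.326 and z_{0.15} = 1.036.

For two independent groups with equal n: n = 2·((z_{α/2} + z_β) / d)².
z_{α/2} + z_β = 2.326 + 1.036 = 3.362.
n = 2 × (3.362 / 1.10)² = 2 × 3.056² = 2 × 9.34 = 18.7.
Round up to the next whole participant.

n = 19 per group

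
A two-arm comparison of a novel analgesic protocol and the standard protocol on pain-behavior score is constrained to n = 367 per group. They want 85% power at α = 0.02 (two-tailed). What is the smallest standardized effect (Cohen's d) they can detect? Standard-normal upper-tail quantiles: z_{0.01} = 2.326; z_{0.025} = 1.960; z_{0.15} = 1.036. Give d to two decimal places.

d_min ≈ 0.25

For two independent groups of n = 367 each: d_min = (z_{α/2} + z_β)·√(2/n).
z-sum = 2.326 + 1.036 = 3.362.
d_min = 3.362 × √(2/367) = 3.362 × 0.0738 = 0.248.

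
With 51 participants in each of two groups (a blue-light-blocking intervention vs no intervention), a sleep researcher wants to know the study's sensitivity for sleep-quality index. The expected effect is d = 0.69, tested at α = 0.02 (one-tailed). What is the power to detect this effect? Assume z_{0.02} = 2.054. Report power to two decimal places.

power ≈ 0.92

For two equal groups, power = Φ(d·√(n/2) − z_{α}).
d·√(n/2) = 0.69 × √(51/2) = 0.69 × 5.050 = 3.484.
z_β = 3.484 − 2.054 = 1.430.
Power = Φ(1.430) = 0.924.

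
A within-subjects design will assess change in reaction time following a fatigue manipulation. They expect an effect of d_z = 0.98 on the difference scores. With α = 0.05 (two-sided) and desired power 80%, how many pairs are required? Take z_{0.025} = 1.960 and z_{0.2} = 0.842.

For a paired (one-sample on differences) test: n = ((z_{α/2} + z_β) / d)².
z_{α/2} + z_β = 1.960 + 0.842 = 2.802.
n = (2.802 / 0.98)² = 2.859² = 8.17.
Round up.

n = 9 pairs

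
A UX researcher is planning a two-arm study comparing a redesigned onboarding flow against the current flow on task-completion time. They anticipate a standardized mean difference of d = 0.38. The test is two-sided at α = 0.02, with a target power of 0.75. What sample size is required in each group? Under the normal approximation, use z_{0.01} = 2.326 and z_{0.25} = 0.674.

n = 125 per group

For two independent groups with equal n: n = 2·((z_{α/2} + z_β) / d)².
z_{α/2} + z_β = 2.326 + 0.674 = 3.000.
n = 2 × (3.000 / 0.38)² = 2 × 7.895² = 2 × 62.33 = 124.7.
Round up to the next whole participant.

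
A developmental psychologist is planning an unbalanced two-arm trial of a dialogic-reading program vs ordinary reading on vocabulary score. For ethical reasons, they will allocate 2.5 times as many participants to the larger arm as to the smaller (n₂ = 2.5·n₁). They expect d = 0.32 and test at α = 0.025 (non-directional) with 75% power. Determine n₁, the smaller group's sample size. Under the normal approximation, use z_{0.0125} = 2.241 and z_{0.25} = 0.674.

n₁ = 117

With allocation ratio k = n₂/n₁ = 2.5, Var(x̄₁−x̄₂) = σ²(1/n₁ + 1/(k·n₁)) = σ²·(k+1)/(k·n₁).
So n₁ = (1 + 1/k)·((z_{α/2} + z_β)/d)² = 1.400 × (2.915/0.32)².
n₁ = 1.400 × 82.98 = 116.2.
Round up: n₁ = 117, giving n₂ = ⌈2.5 × 117⌉ = ⌈292.5⌉ = 293.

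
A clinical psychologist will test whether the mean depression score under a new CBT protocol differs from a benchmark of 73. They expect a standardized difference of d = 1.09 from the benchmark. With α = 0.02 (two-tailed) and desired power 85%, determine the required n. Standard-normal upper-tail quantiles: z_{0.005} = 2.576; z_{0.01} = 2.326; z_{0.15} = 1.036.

For a one-sample test: n = ((z_{α/2} + z_β) / d)².
z_{α/2} + z_β = 2.326 + 1.036 = 3.362.
n = (3.362 / 1.09)² = 3.084² = 9.51.
Round up.

n = 10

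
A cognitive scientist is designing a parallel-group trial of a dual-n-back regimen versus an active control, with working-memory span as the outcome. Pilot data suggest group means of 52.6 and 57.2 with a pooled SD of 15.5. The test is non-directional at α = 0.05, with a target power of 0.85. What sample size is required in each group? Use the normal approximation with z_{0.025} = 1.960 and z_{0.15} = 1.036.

Cohen's d = |M₁ − M₂| / SD_pooled = |52.6 − 57.2| / 15.5 = 4.6 / 15.5 = 0.297.
For two independent groups with equal n: n = 2·((z_{α/2} + z_β) / d)².
z_{α/2} + z_β = 1.960 + 1.036 = 2.996.
n = 2 × (2.996 / 0.297)² = 2 × 10.088² = 2 × 101.76 = 203.5.
Round up to the next whole participant.

n = 204 per group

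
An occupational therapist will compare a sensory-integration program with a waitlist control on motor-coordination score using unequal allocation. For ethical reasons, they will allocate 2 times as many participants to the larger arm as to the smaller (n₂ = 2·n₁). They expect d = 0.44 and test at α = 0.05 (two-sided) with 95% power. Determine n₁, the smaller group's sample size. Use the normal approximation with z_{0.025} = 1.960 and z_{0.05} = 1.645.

n₁ = 101

With allocation ratio k = n₂/n₁ = 2, Var(x̄₁−x̄₂) = σ²(1/n₁ + 1/(k·n₁)) = σ²·(k+1)/(k·n₁).
So n₁ = (1 + 1/k)·((z_{α/2} + z_β)/d)² = 1.500 × (3.605/0.44)².
n₁ = 1.500 × 67.13 = 100.7.
Round up: n₁ = 101, giving n₂ = 2 × 101 = 202.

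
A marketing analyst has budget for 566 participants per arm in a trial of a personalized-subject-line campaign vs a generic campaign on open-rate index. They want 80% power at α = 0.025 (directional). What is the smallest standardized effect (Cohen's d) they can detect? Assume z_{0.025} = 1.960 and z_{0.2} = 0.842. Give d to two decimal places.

For two independent groups of n = 566 each: d_min = (z_{α} + z_β)·√(2/n).
z-sum = 1.960 + 0.842 = 2.802.
d_min = 2.802 × √(2/566) = 2.802 × 0.0594 = 0.167.

d_min ≈ 0.17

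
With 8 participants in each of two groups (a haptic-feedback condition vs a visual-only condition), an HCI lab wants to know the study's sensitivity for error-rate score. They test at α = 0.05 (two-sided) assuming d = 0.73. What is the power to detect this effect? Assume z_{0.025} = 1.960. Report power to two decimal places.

For two equal groups, power = Φ(d·√(n/2) − z_{α/2}).
d·√(n/2) = 0.73 × √(8/2) = 0.73 × 2.000 = 1.460.
z_β = 1.460 − 1.960 = -0.500.
Power = Φ(-0.500) = 0.309.

power ≈ 0.31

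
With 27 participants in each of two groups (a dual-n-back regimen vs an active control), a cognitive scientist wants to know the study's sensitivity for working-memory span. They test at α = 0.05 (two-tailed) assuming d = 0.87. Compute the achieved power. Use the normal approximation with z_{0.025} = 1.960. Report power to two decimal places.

For two equal groups, power = Φ(d·√(n/2) − z_{α/2}).
d·√(n/2) = 0.87 × √(27/2) = 0.87 × 3.674 = 3.197.
z_β = 3.197 − 1.960 = 1.237.
Power = Φ(1.237) = 0.892.

power ≈ 0.89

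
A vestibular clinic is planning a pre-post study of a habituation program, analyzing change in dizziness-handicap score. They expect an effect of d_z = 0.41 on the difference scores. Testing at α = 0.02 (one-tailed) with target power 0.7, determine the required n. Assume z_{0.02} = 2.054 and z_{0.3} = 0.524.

n = 40 pairs

For a paired (one-sample on differences) test: n = ((z_{α} + z_β) / d)².
z_{α} + z_β = 2.054 + 0.524 = 2.578.
n = (2.578 / 0.41)² = 6.288² = 39.54.
Round up.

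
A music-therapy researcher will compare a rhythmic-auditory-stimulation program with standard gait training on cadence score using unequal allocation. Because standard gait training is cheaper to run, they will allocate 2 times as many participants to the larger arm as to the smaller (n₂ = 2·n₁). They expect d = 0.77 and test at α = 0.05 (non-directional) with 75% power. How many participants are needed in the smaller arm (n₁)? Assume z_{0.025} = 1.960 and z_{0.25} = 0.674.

With allocation ratio k = n₂/n₁ = 2, Var(x̄₁−x̄₂) = σ²(1/n₁ + 1/(k·n₁)) = σ²·(k+1)/(k·n₁).
So n₁ = (1 + 1/k)·((z_{α/2} + z_β)/d)² = 1.500 × (2.634/0.77)².
n₁ = 1.500 × 11.70 = 17.6.
Round up: n₁ = 18, giving n₂ = 2 × 18 = 36.

n₁ = 18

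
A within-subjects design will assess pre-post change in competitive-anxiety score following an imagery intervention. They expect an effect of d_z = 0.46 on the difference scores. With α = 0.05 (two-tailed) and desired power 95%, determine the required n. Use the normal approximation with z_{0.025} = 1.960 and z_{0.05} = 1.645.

n = 62 pairs

For a paired (one-sample on differences) test: n = ((z_{α/2} + z_β) / d)².
z_{α/2} + z_β = 1.960 + 1.645 = 3.605.
n = (3.605 / 0.46)² = 7.837² = 61.42.
Round up.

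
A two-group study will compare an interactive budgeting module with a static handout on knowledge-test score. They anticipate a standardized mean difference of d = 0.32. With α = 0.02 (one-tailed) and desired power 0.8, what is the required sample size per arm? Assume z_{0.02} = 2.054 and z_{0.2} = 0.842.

n = 164 per group

For two independent groups with equal n: n = 2·((z_{α} + z_β) / d)².
z_{α} + z_β = 2.054 + 0.842 = 2.896.
n = 2 × (2.896 / 0.32)² = 2 × 9.050² = 2 × 81.90 = 163.8.
Round up to the next whole participant.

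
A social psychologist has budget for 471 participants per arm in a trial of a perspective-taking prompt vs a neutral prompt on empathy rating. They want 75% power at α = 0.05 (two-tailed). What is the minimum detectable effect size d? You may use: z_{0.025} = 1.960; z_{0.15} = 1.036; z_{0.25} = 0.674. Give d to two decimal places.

d_min ≈ 0.17

For two independent groups of n = 471 each: d_min = (z_{α/2} + z_β)·√(2/n).
z-sum = 1.960 + 0.674 = 2.634.
d_min = 2.634 × √(2/471) = 2.634 × 0.0652 = 0.172.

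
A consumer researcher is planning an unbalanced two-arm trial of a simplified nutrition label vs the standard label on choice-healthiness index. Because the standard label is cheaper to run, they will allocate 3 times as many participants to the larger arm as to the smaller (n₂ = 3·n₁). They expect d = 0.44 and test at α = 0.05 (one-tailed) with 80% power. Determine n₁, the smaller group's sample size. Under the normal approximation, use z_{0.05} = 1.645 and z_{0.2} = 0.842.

n₁ = 43

With allocation ratio k = n₂/n₁ = 3, Var(x̄₁−x̄₂) = σ²(1/n₁ + 1/(k·n₁)) = σ²·(k+1)/(k·n₁).
So n₁ = (1 + 1/k)·((z_{α} + z_β)/d)² = 1.333 × (2.487/0.44)².
n₁ = 1.333 × 31.95 = 42.6.
Round up: n₁ = 43, giving n₂ = 3 × 43 = 129.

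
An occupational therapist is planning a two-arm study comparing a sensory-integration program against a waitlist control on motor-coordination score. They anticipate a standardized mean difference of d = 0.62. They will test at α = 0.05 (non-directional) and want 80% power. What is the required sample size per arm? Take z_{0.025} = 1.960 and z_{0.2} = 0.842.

For two independent groups with equal n: n = 2·((z_{α/2} + z_β) / d)².
z_{α/2} + z_β = 1.960 + 0.842 = 2.802.
n = 2 × (2.802 / 0.62)² = 2 × 4.519² = 2 × 20.42 = 40.8.
Round up to the next whole participant.

n = 41 per group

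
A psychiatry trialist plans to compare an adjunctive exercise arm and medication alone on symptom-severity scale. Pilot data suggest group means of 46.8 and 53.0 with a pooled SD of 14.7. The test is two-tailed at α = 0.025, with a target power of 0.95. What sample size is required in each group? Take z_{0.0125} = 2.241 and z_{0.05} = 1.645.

Cohen's d = |M₁ − M₂| / SD_pooled = |46.8 − 53.0| / 14.7 = 6.2 / 14.7 = 0.422.
For two independent groups with equal n: n = 2·((z_{α/2} + z_β) / d)².
z_{α/2} + z_β = 2.241 + 1.645 = 3.886.
n = 2 × (3.886 / 0.422)² = 2 × 9.209² = 2 × 84.80 = 169.6.
Round up to the next whole participant.

n = 170 per group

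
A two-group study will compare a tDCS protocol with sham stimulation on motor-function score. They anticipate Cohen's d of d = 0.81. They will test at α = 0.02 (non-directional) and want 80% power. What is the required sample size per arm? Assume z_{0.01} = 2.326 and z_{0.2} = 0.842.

For two independent groups with equal n: n = 2·((z_{α/2} + z_β) / d)².
z_{α/2} + z_β = 2.326 + 0.842 = 3.168.
n = 2 × (3.168 / 0.81)² = 2 × 3.911² = 2 × 15.30 = 30.6.
Round up to the next whole participant.

n = 31 per group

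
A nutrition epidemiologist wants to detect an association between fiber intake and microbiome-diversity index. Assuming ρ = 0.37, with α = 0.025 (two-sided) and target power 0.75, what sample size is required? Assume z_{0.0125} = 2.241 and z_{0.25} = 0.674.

n = 60

Fisher's z: C = ½·ln((1+r)/(1−r)) = ½·ln(2.1746) = 0.3884.
n = ((z_{α/2} + z_β)/C)² + 3.
(2.241 + 0.674) / 0.3884 = 2.915 / 0.3884 = 7.505.
n = 7.505² + 3 = 56.33 + 3 = 59.3.
Round up.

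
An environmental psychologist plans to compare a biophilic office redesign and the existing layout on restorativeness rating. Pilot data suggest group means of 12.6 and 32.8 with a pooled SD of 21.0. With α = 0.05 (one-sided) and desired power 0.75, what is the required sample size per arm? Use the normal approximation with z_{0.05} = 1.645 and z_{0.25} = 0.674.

n = 12 per group

Cohen's d = |M₁ − M₂| / SD_pooled = |12.6 − 32.8| / 21.0 = 20.2 / 21.0 = 0.962.
For two independent groups with equal n: n = 2·((z_{α} + z_β) / d)².
z_{α} + z_β = 1.645 + 0.674 = 2.319.
n = 2 × (2.319 / 0.962)² = 2 × 2.411² = 2 × 5.81 = 11.6.
Round up to the next whole participant.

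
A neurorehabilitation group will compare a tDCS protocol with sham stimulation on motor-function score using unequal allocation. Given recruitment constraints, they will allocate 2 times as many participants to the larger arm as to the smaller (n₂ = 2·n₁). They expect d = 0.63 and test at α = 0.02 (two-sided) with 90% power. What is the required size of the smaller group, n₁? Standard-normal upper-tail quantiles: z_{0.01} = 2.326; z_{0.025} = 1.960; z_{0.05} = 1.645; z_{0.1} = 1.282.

n₁ = 50

With allocation ratio k = n₂/n₁ = 2, Var(x̄₁−x̄₂) = σ²(1/n₁ + 1/(k·n₁)) = σ²·(k+1)/(k·n₁).
So n₁ = (1 + 1/k)·((z_{α/2} + z_β)/d)² = 1.500 × (3.608/0.63)².
n₁ = 1.500 × 32.80 = 49.2.
Round up: n₁ = 50, giving n₂ = 2 × 50 = 100.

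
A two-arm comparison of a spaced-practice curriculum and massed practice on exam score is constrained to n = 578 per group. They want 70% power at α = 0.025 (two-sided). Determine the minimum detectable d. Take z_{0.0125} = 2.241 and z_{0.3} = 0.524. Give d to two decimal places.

For two independent groups of n = 578 each: d_min = (z_{α/2} + z_β)·√(2/n).
z-sum = 2.241 + 0.524 = 2.765.
d_min = 2.765 × √(2/578) = 2.765 × 0.0588 = 0.163.

d_min ≈ 0.16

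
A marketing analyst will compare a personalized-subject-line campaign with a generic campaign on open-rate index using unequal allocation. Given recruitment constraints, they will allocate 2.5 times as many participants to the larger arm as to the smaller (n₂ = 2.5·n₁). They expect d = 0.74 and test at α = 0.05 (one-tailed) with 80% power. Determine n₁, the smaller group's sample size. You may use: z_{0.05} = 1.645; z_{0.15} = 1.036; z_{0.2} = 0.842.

With allocation ratio k = n₂/n₁ = 2.5, Var(x̄₁−x̄₂) = σ²(1/n₁ + 1/(k·n₁)) = σ²·(k+1)/(k·n₁).
So n₁ = (1 + 1/k)·((z_{α} + z_β)/d)² = 1.400 × (2.487/0.74)².
n₁ = 1.400 × 11.30 = 15.8.
Round up: n₁ = 16, giving n₂ = 2.5 × 16 = 40.

n₁ = 16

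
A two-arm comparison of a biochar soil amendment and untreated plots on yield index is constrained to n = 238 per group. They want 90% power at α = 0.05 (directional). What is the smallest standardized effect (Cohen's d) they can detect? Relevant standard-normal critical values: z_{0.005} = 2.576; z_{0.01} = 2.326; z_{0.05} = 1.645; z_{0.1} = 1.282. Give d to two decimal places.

For two independent groups of n = 238 each: d_min = (z_{α} + z_β)·√(2/n).
z-sum = 1.645 + 1.282 = 2.927.
d_min = 2.927 × √(2/238) = 2.927 × 0.0917 = 0.268.

d_min ≈ 0.27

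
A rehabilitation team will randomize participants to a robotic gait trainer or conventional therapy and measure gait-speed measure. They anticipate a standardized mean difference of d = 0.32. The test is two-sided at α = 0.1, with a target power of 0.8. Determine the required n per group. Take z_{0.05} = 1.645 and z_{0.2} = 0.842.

For two independent groups with equal n: n = 2·((z_{α/2} + z_β) / d)².
z_{α/2} + z_β = 1.645 + 0.842 = 2.487.
n = 2 × (2.487 / 0.32)² = 2 × 7.772² = 2 × 60.40 = 120.8.
Round up to the next whole participant.

n = 121 per group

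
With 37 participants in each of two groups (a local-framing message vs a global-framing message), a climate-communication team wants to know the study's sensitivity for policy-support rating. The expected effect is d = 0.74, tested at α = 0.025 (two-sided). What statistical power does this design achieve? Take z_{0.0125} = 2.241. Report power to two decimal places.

power ≈ 0.83

For two equal groups, power = Φ(d·√(n/2) − z_{α/2}).
d·√(n/2) = 0.74 × √(37/2) = 0.74 × 4.301 = 3.183.
z_β = 3.183 − 2.241 = 0.942.
Power = Φ(0.942) = 0.827.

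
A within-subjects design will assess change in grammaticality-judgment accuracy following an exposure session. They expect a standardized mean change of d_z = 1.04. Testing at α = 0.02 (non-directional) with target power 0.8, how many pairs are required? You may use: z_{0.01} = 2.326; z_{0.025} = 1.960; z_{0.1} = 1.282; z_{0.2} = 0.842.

n = 10 pairs

For a paired (one-sample on differences) test: n = ((z_{α/2} + z_β) / d)².
z_{α/2} + z_β = 2.326 + 0.842 = 3.168.
n = (3.168 / 1.04)² = 3.046² = 9.28.
Round up.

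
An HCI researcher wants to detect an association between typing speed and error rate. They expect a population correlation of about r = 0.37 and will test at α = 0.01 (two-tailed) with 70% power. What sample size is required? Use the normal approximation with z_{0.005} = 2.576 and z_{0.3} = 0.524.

n = 67

Fisher's z: C = ½·ln((1+r)/(1−r)) = ½·ln(2.1746) = 0.3884.
n = ((z_{α/2} + z_β)/C)² + 3.
(2.576 + 0.524) / 0.3884 = 3.100 / 0.3884 = 7.981.
n = 7.981² + 3 = 63.70 + 3 = 66.7.
Round up.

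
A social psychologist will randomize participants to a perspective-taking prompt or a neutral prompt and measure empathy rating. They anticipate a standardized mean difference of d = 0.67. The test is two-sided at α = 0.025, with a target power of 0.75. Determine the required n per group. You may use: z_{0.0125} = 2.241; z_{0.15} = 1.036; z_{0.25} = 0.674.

For two independent groups with equal n: n = 2·((z_{α/2} + z_β) / d)².
z_{α/2} + z_β = 2.241 + 0.674 = 2.915.
n = 2 × (2.915 / 0.67)² = 2 × 4.351² = 2 × 18.93 = 37.9.
Round up to the next whole participant.

n = 38 per group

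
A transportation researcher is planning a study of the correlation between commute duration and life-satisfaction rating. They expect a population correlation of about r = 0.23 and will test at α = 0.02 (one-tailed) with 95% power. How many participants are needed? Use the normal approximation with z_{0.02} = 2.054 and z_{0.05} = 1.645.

Fisher's z: C = ½·ln((1+r)/(1−r)) = ½·ln(1.5974) = 0.2342.
n = ((z_{α} + z_β)/C)² + 3.
(2.054 + 1.645) / 0.2342 = 3.699 / 0.2342 = 15.794.
n = 15.794² + 3 = 249.46 + 3 = 252.5.
Round up.

n = 253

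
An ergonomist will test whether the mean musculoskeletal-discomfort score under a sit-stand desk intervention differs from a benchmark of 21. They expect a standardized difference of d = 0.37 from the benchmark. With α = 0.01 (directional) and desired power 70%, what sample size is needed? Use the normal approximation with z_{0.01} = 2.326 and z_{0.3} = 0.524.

n = 60

For a one-sample test: n = ((z_{α} + z_β) / d)².
z_{α} + z_β = 2.326 + 0.524 = 2.850.
n = (2.850 / 0.37)² = 7.703² = 59.33.
Round up.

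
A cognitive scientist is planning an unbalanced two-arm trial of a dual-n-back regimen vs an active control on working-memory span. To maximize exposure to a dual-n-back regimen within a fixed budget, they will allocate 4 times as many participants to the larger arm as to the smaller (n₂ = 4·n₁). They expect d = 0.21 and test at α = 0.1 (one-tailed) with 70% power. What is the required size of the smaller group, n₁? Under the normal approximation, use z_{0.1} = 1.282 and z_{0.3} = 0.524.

n₁ = 93

With allocation ratio k = n₂/n₁ = 4, Var(x̄₁−x̄₂) = σ²(1/n₁ + 1/(k·n₁)) = σ²·(k+1)/(k·n₁).
So n₁ = (1 + 1/k)·((z_{α} + z_β)/d)² = 1.250 × (1.806/0.21)².
n₁ = 1.250 × 73.96 = 92.5.
Round up: n₁ = 93, giving n₂ = 4 × 93 = 372.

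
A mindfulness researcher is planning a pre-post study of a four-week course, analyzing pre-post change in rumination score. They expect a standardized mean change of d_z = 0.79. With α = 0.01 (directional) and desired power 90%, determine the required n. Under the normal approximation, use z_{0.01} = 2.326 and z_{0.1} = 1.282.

For a paired (one-sample on differences) test: n = ((z_{α} + z_β) / d)².
z_{α} + z_β = 2.326 + 1.282 = 3.608.
n = (3.608 / 0.79)² = 4.567² = 20.86.
Round up.

n = 21 pairs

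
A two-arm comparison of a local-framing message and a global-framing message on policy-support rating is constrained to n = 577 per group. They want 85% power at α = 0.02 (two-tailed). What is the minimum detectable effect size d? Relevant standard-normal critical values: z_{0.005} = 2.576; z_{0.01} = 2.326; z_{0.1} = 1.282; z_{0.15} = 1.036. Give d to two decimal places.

For two independent groups of n = 577 each: d_min = (z_{α/2} + z_β)·√(2/n).
z-sum = 2.326 + 1.036 = 3.362.
d_min = 3.362 × √(2/577) = 3.362 × 0.0589 = 0.198.

d_min ≈ 0.20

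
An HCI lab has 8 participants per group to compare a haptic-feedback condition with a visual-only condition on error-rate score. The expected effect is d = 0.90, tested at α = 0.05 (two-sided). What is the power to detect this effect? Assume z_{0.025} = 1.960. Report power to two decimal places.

For two equal groups, power = Φ(d·√(n/2) − z_{α/2}).
d·√(n/2) = 0.90 × √(8/2) = 0.90 × 2.000 = 1.800.
z_β = 1.800 − 1.960 = -0.160.
Power = Φ(-0.160) = 0.436.

power ≈ 0.44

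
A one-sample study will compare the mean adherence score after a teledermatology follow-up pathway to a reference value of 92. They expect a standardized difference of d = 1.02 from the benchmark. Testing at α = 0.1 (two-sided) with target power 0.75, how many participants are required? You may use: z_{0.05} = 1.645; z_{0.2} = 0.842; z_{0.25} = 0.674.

n = 6

For a one-sample test: n = ((z_{α/2} + z_β) / d)².
z_{α/2} + z_β = 1.645 + 0.674 = 2.319.
n = (2.319 / 1.02)² = 2.274² = 5.17.
Round up.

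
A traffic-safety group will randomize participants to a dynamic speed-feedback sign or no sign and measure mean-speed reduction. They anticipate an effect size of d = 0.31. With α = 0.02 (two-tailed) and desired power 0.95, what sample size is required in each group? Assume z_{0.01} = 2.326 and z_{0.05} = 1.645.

For two independent groups with equal n: n = 2·((z_{α/2} + z_β) / d)².
z_{α/2} + z_β = 2.326 + 1.645 = 3.971.
n = 2 × (3.971 / 0.31)² = 2 × 12.810² = 2 × 164.09 = 328.2.
Round up to the next whole participant.

n = 329 per group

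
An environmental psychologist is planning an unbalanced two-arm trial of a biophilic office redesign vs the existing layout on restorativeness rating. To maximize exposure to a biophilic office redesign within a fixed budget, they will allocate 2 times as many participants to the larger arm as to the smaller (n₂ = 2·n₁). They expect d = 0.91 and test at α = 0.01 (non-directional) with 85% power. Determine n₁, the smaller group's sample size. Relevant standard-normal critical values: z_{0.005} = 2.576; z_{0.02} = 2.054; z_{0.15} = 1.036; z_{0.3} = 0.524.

n₁ = 24

With allocation ratio k = n₂/n₁ = 2, Var(x̄₁−x̄₂) = σ²(1/n₁ + 1/(k·n₁)) = σ²·(k+1)/(k·n₁).
So n₁ = (1 + 1/k)·((z_{α/2} + z_β)/d)² = 1.500 × (3.612/0.91)².
n₁ = 1.500 × 15.75 = 23.6.
Round up: n₁ = 24, giving n₂ = 2 × 24 = 48.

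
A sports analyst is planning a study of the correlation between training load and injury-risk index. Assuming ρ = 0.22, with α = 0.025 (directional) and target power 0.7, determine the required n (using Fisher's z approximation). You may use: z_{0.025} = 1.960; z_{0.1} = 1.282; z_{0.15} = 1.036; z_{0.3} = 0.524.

n = 127

Fisher's z: C = ½·ln((1+r)/(1−r)) = ½·ln(1.5641) = 0.2237.
n = ((z_{α} + z_β)/C)² + 3.
(1.960 + 0.524) / 0.2237 = 2.484 / 0.2237 = 11.104.
n = 11.104² + 3 = 123.30 + 3 = 126.3.
Round up.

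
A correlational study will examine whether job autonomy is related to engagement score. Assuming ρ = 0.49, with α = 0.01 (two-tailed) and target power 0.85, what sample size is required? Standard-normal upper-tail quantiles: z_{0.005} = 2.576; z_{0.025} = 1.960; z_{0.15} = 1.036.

Fisher's z: C = ½·ln((1+r)/(1−r)) = ½·ln(2.9216) = 0.5361.
n = ((z_{α/2} + z_β)/C)² + 3.
(2.576 + 1.036) / 0.5361 = 3.612 / 0.5361 = 6.738.
n = 6.738² + 3 = 45.39 + 3 = 48.4.
Round up.

n = 49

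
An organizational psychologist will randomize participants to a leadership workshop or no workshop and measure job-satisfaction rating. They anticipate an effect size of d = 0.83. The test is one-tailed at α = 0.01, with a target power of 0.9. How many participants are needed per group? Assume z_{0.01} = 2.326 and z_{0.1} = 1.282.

n = 38 per group

For two independent groups with equal n: n = 2·((z_{α} + z_β) / d)².
z_{α} + z_β = 2.326 + 1.282 = 3.608.
n = 2 × (3.608 / 0.83)² = 2 × 4.347² = 2 × 18.90 = 37.8.
Round up to the next whole participant.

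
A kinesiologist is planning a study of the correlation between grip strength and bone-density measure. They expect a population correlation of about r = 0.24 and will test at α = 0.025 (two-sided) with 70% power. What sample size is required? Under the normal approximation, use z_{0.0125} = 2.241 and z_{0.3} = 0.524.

Fisher's z: C = ½·ln((1+r)/(1−r)) = ½·ln(1.6316) = 0.2448.
n = ((z_{α/2} + z_β)/C)² + 3.
(2.241 + 0.524) / 0.2448 = 2.765 / 0.2448 = 11.295.
n = 11.295² + 3 = 127.58 + 3 = 130.6.
Round up.

n = 131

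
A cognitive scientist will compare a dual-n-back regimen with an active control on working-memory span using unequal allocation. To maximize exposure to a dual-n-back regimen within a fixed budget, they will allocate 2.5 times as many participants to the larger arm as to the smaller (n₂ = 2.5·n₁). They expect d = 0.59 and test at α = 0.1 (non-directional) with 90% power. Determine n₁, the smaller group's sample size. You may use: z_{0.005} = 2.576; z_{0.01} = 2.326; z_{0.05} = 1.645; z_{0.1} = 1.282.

n₁ = 35

With allocation ratio k = n₂/n₁ = 2.5, Var(x̄₁−x̄₂) = σ²(1/n₁ + 1/(k·n₁)) = σ²·(k+1)/(k·n₁).
So n₁ = (1 + 1/k)·((z_{α/2} + z_β)/d)² = 1.400 × (2.927/0.59)².
n₁ = 1.400 × 24.61 = 34.5.
Round up: n₁ = 35, giving n₂ = ⌈2.5 × 35⌉ = ⌈87.5⌉ = 88.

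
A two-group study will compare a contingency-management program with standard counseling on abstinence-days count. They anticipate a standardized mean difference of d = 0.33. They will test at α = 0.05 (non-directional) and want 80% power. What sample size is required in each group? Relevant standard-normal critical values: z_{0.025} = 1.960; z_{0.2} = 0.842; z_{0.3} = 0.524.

n = 145 per group

For two independent groups with equal n: n = 2·((z_{α/2} + z_β) / d)².
z_{α/2} + z_β = 1.960 + 0.842 = 2.802.
n = 2 × (2.802 / 0.33)² = 2 × 8.491² = 2 × 72.10 = 144.2.
Round up to the next whole participant.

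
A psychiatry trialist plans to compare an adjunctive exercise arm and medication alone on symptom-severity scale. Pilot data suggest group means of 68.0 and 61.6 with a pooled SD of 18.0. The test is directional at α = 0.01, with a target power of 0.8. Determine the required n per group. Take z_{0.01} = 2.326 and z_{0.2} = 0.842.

Cohen's d = |M₁ − M₂| / SD_pooled = |68.0 − 61.6| / 18.0 = 6.4 / 18.0 = 0.356.
For two independent groups with equal n: n = 2·((z_{α} + z_β) / d)².
z_{α} + z_β = 2.326 + 0.842 = 3.168.
n = 2 × (3.168 / 0.356)² = 2 × 8.899² = 2 × 79.19 = 158.4.
Round up to the next whole participant.

n = 159 per group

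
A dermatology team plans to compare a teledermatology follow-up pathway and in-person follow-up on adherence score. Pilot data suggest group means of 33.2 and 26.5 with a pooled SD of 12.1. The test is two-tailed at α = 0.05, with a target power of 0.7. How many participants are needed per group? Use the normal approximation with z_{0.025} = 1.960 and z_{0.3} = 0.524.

n = 41 per group

Cohen's d = |M₁ − M₂| / SD_pooled = |33.2 − 26.5| / 12.1 = 6.7 / 12.1 = 0.554.
For two independent groups with equal n: n = 2·((z_{α/2} + z_β) / d)².
z_{α/2} + z_β = 1.960 + 0.524 = 2.484.
n = 2 × (2.484 / 0.554)² = 2 × 4.484² = 2 × 20.10 = 40.2.
Round up to the next whole participant.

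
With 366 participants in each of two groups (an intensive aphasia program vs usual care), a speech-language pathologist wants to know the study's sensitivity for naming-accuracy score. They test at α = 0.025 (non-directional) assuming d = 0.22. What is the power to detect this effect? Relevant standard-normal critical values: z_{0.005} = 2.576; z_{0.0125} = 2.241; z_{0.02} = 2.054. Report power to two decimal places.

power ≈ 0.77

For two equal groups, power = Φ(d·√(n/2) − z_{α/2}).
d·√(n/2) = 0.22 × √(366/2) = 0.22 × 13.528 = 2.976.
z_β = 2.976 − 2.241 = 0.735.
Power = Φ(0.735) = 0.769.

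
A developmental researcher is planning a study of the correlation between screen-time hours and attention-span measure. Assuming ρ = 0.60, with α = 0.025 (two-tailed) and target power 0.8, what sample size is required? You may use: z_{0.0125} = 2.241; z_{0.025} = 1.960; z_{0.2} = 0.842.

Fisher's z: C = ½·ln((1+r)/(1−r)) = ½·ln(4.0000) = 0.6931.
n = ((z_{α/2} + z_β)/C)² + 3.
(2.241 + 0.842) / 0.6931 = 3.083 / 0.6931 = 4.448.
n = 4.448² + 3 = 19.79 + 3 = 22.8.
Round up.

n = 23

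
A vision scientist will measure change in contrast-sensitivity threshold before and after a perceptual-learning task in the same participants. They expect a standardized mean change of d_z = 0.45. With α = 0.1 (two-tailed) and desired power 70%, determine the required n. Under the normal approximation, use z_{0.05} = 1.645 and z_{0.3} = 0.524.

n = 24 pairs

For a paired (one-sample on differences) test: n = ((z_{α/2} + z_β) / d)².
z_{α/2} + z_β = 1.645 + 0.524 = 2.169.
n = (2.169 / 0.45)² = 4.820² = 23.23.
Round up.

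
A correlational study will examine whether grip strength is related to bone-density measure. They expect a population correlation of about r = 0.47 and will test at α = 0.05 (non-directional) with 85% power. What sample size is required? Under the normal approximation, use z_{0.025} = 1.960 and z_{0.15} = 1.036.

Fisher's z: C = ½·ln((1+r)/(1−r)) = ½·ln(2.7736) = 0.5101.
n = ((z_{α/2} + z_β)/C)² + 3.
(1.960 + 1.036) / 0.5101 = 2.996 / 0.5101 = 5.873.
n = 5.873² + 3 = 34.50 + 3 = 37.5.
Round up.

n = 38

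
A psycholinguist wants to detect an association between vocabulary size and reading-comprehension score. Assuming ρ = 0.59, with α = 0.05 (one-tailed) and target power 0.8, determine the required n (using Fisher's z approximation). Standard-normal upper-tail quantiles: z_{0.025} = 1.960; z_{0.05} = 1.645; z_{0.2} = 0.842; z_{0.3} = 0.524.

Fisher's z: C = ½·ln((1+r)/(1−r)) = ½·ln(3.8780) = 0.6777.
n = ((z_{α} + z_β)/C)² + 3.
(1.645 + 0.842) / 0.6777 = 2.487 / 0.6777 = 3.670.
n = 3.670² + 3 = 13.47 + 3 = 16.5.
Round up.

n = 17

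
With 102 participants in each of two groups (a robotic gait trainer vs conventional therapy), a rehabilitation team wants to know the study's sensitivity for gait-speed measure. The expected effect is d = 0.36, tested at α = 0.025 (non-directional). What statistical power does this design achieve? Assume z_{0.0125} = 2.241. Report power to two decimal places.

For two equal groups, power = Φ(d·√(n/2) − z_{α/2}).
d·√(n/2) = 0.36 × √(102/2) = 0.36 × 7.141 = 2.571.
z_β = 2.571 − 2.241 = 0.330.
Power = Φ(0.330) = 0.629.

power ≈ 0.63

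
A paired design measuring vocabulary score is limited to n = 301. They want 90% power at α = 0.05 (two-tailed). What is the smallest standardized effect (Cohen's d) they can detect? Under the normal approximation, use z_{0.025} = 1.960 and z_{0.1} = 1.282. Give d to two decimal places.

For a single sample (or paired design) of n = 301: d_min = (z_{α/2} + z_β)/√n.
z-sum = 1.960 + 1.282 = 3.242.
d_min = 3.242 / √301 = 3.242 / 17.349 = 0.187.

d_min ≈ 0.19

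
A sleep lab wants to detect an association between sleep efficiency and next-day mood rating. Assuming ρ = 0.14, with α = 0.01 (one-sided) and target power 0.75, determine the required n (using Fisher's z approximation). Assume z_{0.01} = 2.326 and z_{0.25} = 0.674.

Fisher's z: C = ½·ln((1+r)/(1−r)) = ½·ln(1.3256) = 0.1409.
n = ((z_{α} + z_β)/C)² + 3.
(2.326 + 0.674) / 0.1409 = 3.000 / 0.1409 = 21.292.
n = 21.292² + 3 = 453.34 + 3 = 456.3.
Round up.

n = 457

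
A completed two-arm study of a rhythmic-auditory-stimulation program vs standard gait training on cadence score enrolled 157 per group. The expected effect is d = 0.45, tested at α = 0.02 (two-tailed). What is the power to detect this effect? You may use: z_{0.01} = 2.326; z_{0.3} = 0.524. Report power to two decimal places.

power ≈ 0.95

For two equal groups, power = Φ(d·√(n/2) − z_{α/2}).
d·√(n/2) = 0.45 × √(157/2) = 0.45 × 8.860 = 3.987.
z_β = 3.987 − 2.326 = 1.661.
Power = Φ(1.661) = 0.952.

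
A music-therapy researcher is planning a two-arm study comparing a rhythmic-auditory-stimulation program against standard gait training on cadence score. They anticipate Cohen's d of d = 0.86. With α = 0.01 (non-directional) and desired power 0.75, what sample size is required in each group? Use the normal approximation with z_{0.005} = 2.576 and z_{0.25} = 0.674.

For two independent groups with equal n: n = 2·((z_{α/2} + z_β) / d)².
z_{α/2} + z_β = 2.576 + 0.674 = 3.250.
n = 2 × (3.250 / 0.86)² = 2 × 3.779² = 2 × 14.28 = 28.6.
Round up to the next whole participant.

n = 29 per group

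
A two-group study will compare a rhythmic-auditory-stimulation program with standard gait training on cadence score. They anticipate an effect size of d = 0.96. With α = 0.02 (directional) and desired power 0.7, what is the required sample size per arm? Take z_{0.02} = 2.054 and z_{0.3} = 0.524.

n = 15 per group

For two independent groups with equal n: n = 2·((z_{α} + z_β) / d)².
z_{α} + z_β = 2.054 + 0.524 = 2.578.
n = 2 × (2.578 / 0.96)² = 2 × 2.685² = 2 × 7.21 = 14.4.
Round up to the next whole participant.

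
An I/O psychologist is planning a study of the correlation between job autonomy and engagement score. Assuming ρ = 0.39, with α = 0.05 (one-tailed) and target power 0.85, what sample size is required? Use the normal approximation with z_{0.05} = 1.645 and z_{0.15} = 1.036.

Fisher's z: C = ½·ln((1+r)/(1−r)) = ½·ln(2.2787) = 0.4118.
n = ((z_{α} + z_β)/C)² + 3.
(1.645 + 1.036) / 0.4118 = 2.681 / 0.4118 = 6.510.
n = 6.510² + 3 = 42.39 + 3 = 45.4.
Round up.

n = 46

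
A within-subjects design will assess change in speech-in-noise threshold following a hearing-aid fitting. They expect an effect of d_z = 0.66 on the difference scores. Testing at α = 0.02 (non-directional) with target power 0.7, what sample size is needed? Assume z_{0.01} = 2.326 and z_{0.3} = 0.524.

For a paired (one-sample on differences) test: n = ((z_{α/2} + z_β) / d)².
z_{α/2} + z_β = 2.326 + 0.524 = 2.850.
n = (2.850 / 0.66)² = 4.318² = 18.65.
Round up.

n = 19 pairs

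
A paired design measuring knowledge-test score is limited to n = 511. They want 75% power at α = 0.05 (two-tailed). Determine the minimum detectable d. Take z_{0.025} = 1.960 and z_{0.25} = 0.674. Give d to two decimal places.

d_min ≈ 0.12

For a single sample (or paired design) of n = 511: d_min = (z_{α/2} + z_β)/√n.
z-sum = 1.960 + 0.674 = 2.634.
d_min = 2.634 / √511 = 2.634 / 22.605 = 0.117.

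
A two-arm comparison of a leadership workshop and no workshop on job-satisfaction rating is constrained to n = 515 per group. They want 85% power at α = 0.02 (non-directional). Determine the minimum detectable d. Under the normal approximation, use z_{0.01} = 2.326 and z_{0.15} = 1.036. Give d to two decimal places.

d_min ≈ 0.21

For two independent groups of n = 515 each: d_min = (z_{α/2} + z_β)·√(2/n).
z-sum = 2.326 + 1.036 = 3.362.
d_min = 3.362 × √(2/515) = 3.362 × 0.0623 = 0.210.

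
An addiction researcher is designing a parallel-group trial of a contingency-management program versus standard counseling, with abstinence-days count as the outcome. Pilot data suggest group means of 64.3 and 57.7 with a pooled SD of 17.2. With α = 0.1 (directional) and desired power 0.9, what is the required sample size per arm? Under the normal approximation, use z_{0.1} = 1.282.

Cohen's d = |M₁ − M₂| / SD_pooled = |64.3 − 57.7| / 17.2 = 6.6 / 17.2 = 0.384.
For two independent groups with equal n: n = 2·((z_{α} + z_β) / d)².
z_{α} + z_β = 1.282 + 1.282 = 2.564.
n = 2 × (2.564 / 0.384)² = 2 × 6.677² = 2 × 44.58 = 89.2.
Round up to the next whole participant.

n = 90 per group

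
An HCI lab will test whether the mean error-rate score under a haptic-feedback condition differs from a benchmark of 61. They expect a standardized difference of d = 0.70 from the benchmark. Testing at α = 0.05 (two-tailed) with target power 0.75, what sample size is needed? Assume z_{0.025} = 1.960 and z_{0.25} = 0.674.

n = 15

For a one-sample test: n = ((z_{α/2} + z_β) / d)².
z_{α/2} + z_β = 1.960 + 0.674 = 2.634.
n = (2.634 / 0.70)² = 3.763² = 14.16.
Round up.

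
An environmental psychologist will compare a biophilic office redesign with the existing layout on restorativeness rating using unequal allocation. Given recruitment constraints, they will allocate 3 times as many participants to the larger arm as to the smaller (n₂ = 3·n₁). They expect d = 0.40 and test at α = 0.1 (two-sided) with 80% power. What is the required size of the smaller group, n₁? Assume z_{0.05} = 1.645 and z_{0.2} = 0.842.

n₁ = 52

With allocation ratio k = n₂/n₁ = 3, Var(x̄₁−x̄₂) = σ²(1/n₁ + 1/(k·n₁)) = σ²·(k+1)/(k·n₁).
So n₁ = (1 + 1/k)·((z_{α/2} + z_β)/d)² = 1.333 × (2.487/0.40)².
n₁ = 1.333 × 38.66 = 51.5.
Round up: n₁ = 52, giving n₂ = 3 × 52 = 156.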